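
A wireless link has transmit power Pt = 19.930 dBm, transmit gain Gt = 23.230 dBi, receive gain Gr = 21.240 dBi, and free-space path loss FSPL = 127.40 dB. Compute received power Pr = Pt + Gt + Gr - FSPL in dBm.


Pr = 19.930 + 23.230 + 21.240 - 127.40 = -63.00 dBm

-63.00 dBm


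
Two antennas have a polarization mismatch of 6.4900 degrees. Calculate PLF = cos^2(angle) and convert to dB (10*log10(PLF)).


PLF_linear = cos^2(6.4900 deg) = 0.9872243
PLF_dB = 10 * log10(0.9872243) = -0.05584 dB

-0.05584 dB


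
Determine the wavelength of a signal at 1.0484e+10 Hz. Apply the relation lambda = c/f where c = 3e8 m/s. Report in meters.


lambda = c / f = 3.0000e+08 / 1.0484e+10 = 0.02862 m

0.02862 m


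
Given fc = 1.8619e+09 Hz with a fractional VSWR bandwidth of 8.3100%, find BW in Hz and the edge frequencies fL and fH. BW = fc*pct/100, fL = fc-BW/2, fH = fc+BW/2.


BW = 1.8619e+09 * 8.3100/100 = 1.547239e+08 Hz
fL = 1.8619e+09 - 1.547239e+08/2 = 1.785e+09 Hz
fH = 1.8619e+09 + 1.547239e+08/2 = 1.939e+09 Hz

BW=1.547e+08 Hz, fL=1.785e+09 Hz, fH=1.939e+09 Hz


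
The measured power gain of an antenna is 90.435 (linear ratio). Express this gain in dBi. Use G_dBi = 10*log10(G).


G_dBi = 10 * log10(90.435) = 19.56 dBi

19.56 dBi


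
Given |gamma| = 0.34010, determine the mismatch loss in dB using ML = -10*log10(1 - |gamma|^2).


ML = -10 * log10(1 - 0.34010^2) = -10 * log10(0.88433199) = 0.5338 dB

0.5338 dB


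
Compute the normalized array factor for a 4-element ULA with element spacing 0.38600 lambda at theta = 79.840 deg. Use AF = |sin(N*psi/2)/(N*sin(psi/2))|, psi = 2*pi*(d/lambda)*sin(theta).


psi = 2*pi*0.38600*sin(79.840 deg) = 2.387278 rad
AF = |sin(4*2.387278/2) / (4*sin(2.387278/2))| = 0.2684

0.2684


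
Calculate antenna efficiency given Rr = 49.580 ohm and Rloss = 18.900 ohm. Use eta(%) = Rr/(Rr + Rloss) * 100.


eta = 49.580 / (49.580 + 18.900) * 100 = 72.40%

72.40%


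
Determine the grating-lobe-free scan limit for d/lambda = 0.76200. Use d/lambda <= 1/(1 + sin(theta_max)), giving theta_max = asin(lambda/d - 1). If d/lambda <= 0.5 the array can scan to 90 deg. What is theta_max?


lambda/d - 1 = 1/0.76200 - 1 = 0.3123360
theta_max = asin(0.3123360) = 18.20 deg

18.20 deg


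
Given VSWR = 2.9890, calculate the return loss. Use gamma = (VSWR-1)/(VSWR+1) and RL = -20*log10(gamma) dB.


gamma = (2.9890 - 1) / (2.9890 + 1) = 0.4986212
RL = -20 * log10(0.4986212) = 6.045 dB

6.045 dB


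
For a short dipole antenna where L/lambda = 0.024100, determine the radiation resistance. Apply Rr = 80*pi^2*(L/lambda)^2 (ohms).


Rr = 80 * pi^2 * (0.024100)^2 = 80 * 9.869604 * 5.808100e-04 = 0.4586 ohm

0.4586 ohm


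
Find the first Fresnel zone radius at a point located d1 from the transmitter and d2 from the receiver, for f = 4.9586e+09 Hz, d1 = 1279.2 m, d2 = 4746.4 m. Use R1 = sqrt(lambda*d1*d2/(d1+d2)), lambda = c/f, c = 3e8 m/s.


lambda = c / f = 3.0000e+08 / 4.9586e+09 = 0.06050095 m
R1 = sqrt(0.06050095 * 1279.2 * 4746.4 / (1279.2 + 4746.4)) = 7.808 m

7.808 m


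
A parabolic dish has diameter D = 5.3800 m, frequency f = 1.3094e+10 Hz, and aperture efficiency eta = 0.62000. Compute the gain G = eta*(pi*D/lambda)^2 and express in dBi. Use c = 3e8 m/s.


lambda = c / f = 3.0000e+08 / 1.3094e+10 = 0.02291126 m
G_linear = 0.62000 * (pi * 5.3800 / 0.02291126)^2 = 337410.1
G_dBi = 10 * log10(337410.1) = 55.28 dBi

55.28 dBi


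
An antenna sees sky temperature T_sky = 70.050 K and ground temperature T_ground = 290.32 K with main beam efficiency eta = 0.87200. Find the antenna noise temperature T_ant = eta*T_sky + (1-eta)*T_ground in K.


T_ant = 0.87200 * 70.050 + (1 - 0.87200) * 290.32 = 98.24 K

98.24 K


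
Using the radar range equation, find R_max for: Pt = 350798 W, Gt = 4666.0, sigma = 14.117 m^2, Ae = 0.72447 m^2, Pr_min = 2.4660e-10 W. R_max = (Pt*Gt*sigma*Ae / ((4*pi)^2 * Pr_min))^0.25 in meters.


R^4 = 350798*4666.0*14.117*0.72447 / ((4*pi)^2 * 2.4660e-10) = 4.298846e+17
R_max = 4.298846e+17^0.25 = 25606 m

25606 m


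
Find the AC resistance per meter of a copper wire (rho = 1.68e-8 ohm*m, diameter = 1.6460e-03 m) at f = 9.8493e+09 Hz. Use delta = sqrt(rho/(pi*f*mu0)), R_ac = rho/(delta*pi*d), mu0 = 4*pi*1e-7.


delta = sqrt(1.68e-8 / (pi * 9.8493e+09 * 4*pi*1e-7)) = 6.573128e-07 m
R_ac = 1.68e-8 / (6.573128e-07 * pi * 1.6460e-03) = 4.943 ohm/m

4.943 ohm/m


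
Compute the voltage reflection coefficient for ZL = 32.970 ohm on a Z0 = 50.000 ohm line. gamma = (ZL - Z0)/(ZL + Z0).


gamma = (32.970 - 50.000) / (32.970 + 50.000) = -0.2053

-0.2053


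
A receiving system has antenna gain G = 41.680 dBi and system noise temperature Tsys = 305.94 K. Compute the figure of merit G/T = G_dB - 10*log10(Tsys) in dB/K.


G/T = 41.680 - 10*log10(305.94) = 41.680 - 24.85636 = 16.82 dB/K

16.82 dB/K


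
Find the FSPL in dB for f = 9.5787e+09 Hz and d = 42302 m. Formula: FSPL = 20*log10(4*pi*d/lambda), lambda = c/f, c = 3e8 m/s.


lambda = c / f = 3.0000e+08 / 9.5787e+09 = 0.03131949 m
FSPL = 20 * log10(4*pi*42302/0.03131949) = 144.6 dB

144.6 dB


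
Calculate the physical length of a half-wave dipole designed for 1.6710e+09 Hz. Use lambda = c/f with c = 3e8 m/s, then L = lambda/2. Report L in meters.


lambda = c / f = 3.0000e+08 / 1.6710e+09 = 0.1795332 m
L = lambda / 2 = 0.1795332 / 2 = 0.08977 m

0.08977 m


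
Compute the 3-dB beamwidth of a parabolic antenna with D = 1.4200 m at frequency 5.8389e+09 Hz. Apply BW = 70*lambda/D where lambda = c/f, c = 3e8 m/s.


lambda = c / f = 3.0000e+08 / 5.8389e+09 = 0.05137954 m
BW = 70 * 0.05137954 / 1.4200 = 2.533 deg

2.533 deg


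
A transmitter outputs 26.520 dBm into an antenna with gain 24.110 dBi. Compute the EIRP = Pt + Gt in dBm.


EIRP = Pt + Gt = 26.520 + 24.110 = 50.63 dBm

50.63 dBm


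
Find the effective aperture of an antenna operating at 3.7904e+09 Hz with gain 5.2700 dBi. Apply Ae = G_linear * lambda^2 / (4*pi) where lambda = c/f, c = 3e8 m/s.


lambda = c / f = 3.0000e+08 / 3.7904e+09 = 0.07914732 m
G_linear = 10^(5.2700/10) = 3.365116
Ae = G_linear * lambda^2 / (4*pi) = 3.365116 * 0.07914732^2 / (4*pi) = 1.678e-03 m^2

1.678e-03 m^2


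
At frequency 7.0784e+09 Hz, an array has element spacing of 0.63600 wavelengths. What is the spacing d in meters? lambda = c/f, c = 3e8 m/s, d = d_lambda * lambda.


lambda = c / f = 3.0000e+08 / 7.0784e+09 = 0.04238246 m
d = 0.63600 * 0.04238246 = 0.02696 m

0.02696 m


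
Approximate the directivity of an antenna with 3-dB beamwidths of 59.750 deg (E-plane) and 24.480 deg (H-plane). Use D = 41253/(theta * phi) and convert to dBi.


D_linear = 41253 / (59.750 * 24.480) = 28.20371
D_dBi = 10 * log10(28.20371) = 14.50 dBi

14.50 dBi


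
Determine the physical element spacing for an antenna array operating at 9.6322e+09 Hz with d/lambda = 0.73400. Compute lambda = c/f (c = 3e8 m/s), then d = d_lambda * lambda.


lambda = c / f = 3.0000e+08 / 9.6322e+09 = 0.03114553 m
d = 0.73400 * 0.03114553 = 0.02286 m

0.02286 m


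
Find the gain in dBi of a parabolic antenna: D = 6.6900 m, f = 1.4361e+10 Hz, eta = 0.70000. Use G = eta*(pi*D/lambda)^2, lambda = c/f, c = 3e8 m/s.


lambda = c / f = 3.0000e+08 / 1.4361e+10 = 0.02088991 m
G_linear = 0.70000 * (pi * 6.6900 / 0.02088991)^2 = 708560.4
G_dBi = 10 * log10(708560.4) = 58.50 dBi

58.50 dBi


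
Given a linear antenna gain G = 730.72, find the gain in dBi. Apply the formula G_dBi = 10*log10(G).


G_dBi = 10 * log10(730.72) = 28.64 dBi

28.64 dBi


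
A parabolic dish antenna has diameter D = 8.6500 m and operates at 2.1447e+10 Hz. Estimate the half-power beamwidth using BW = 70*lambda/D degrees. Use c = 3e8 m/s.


lambda = c / f = 3.0000e+08 / 2.1447e+10 = 0.01398797 m
BW = 70 * 0.01398797 / 8.6500 = 0.1132 deg

0.1132 deg


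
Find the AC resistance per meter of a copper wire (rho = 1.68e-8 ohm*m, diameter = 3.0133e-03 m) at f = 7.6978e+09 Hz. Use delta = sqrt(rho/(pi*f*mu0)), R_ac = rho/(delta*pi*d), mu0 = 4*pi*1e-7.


delta = sqrt(1.68e-8 / (pi * 7.6978e+09 * 4*pi*1e-7)) = 7.435180e-07 m
R_ac = 1.68e-8 / (7.435180e-07 * pi * 3.0133e-03) = 2.387 ohm/m

2.387 ohm/m


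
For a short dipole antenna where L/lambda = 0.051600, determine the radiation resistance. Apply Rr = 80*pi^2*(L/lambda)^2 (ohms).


Rr = 80 * pi^2 * (0.051600)^2 = 80 * 9.869604 * 2.662560e-03 = 2.102 ohm

2.102 ohm


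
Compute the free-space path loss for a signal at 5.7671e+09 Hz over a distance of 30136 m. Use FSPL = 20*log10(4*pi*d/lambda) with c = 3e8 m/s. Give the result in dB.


lambda = c / f = 3.0000e+08 / 5.7671e+09 = 0.05201921 m
FSPL = 20 * log10(4*pi*30136/0.05201921) = 137.2 dB

137.2 dB


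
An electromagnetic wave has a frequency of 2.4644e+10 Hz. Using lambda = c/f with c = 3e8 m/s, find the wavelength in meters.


lambda = c / f = 3.0000e+08 / 2.4644e+10 = 0.01217 m

0.01217 m


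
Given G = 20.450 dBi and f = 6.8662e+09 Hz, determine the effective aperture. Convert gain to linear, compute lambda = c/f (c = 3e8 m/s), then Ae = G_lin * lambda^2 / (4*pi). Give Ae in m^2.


lambda = c / f = 3.0000e+08 / 6.8662e+09 = 0.04369229 m
G_linear = 10^(20.450/10) = 110.9175
Ae = G_linear * lambda^2 / (4*pi) = 110.9175 * 0.04369229^2 / (4*pi) = 0.01685 m^2

0.01685 m^2


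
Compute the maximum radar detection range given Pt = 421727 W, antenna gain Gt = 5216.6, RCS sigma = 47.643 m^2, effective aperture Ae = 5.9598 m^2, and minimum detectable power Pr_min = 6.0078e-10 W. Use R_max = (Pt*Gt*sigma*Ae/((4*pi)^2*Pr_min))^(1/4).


R^4 = 421727*5216.6*47.643*5.9598 / ((4*pi)^2 * 6.0078e-10) = 6.584375e+18
R_max = 6.584375e+18^0.25 = 50656 m

50656 m


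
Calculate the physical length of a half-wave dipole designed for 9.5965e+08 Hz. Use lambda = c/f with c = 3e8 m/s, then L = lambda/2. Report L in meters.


lambda = c / f = 3.0000e+08 / 9.5965e+08 = 0.3126140 m
L = lambda / 2 = 0.3126140 / 2 = 0.1563 m

0.1563 m


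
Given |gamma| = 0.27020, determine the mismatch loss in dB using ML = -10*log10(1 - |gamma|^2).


ML = -10 * log10(1 - 0.27020^2) = -10 * log10(0.92699196) = 0.3292 dB

0.3292 dB


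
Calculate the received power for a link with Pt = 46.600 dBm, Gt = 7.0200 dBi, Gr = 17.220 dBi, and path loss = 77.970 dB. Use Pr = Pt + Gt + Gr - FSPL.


Pr = 46.600 + 7.0200 + 17.220 - 77.970 = -7.13 dBm

-7.13 dBm


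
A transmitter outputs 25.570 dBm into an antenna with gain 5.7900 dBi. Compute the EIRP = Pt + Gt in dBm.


EIRP = Pt + Gt = 25.570 + 5.7900 = 31.36 dBm

31.36 dBm


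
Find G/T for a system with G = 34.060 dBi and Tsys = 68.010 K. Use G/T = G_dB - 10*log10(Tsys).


G/T = 34.060 - 10*log10(68.010) = 34.060 - 18.32573 = 15.73 dB/K

15.73 dB/K


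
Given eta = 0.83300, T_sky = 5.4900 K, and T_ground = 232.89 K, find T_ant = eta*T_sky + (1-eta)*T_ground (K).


T_ant = 0.83300 * 5.4900 + (1 - 0.83300) * 232.89 = 43.47 K

43.47 K


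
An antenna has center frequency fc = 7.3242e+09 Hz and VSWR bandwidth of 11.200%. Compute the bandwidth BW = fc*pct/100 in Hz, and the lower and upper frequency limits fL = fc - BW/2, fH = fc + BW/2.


BW = 7.3242e+09 * 11.200/100 = 8.203104e+08 Hz
fL = 7.3242e+09 - 8.203104e+08/2 = 6.914e+09 Hz
fH = 7.3242e+09 + 8.203104e+08/2 = 7.734e+09 Hz

BW=8.203e+08 Hz, fL=6.914e+09 Hz, fH=7.734e+09 Hz


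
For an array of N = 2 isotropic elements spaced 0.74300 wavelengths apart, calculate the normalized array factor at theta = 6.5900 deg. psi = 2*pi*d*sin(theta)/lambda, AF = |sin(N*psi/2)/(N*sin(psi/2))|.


psi = 2*pi*0.74300*sin(6.5900 deg) = 0.5357640 rad
AF = |sin(2*0.5357640/2) / (2*sin(0.5357640/2))| = 0.9643

0.9643


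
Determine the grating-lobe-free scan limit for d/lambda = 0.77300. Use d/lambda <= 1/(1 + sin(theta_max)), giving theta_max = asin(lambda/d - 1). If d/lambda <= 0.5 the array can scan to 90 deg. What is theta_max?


lambda/d - 1 = 1/0.77300 - 1 = 0.2936611
theta_max = asin(0.2936611) = 17.08 deg

17.08 deg


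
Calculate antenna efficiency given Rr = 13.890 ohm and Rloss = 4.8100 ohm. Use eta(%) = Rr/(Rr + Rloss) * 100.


eta = 13.890 / (13.890 + 4.8100) * 100 = 74.28%

74.28%


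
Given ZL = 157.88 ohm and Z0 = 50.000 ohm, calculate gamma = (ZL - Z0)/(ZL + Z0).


gamma = (157.88 - 50.000) / (157.88 + 50.000) = 0.5190

0.5190


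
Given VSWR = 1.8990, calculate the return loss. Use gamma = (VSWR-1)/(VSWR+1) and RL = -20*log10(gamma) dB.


gamma = (1.8990 - 1) / (1.8990 + 1) = 0.3101069
RL = -20 * log10(0.3101069) = 10.17 dB

10.17 dB


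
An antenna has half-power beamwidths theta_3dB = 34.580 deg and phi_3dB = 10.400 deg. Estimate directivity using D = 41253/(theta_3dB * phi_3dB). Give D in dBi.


D_linear = 41253 / (34.580 * 10.400) = 114.7089
D_dBi = 10 * log10(114.7089) = 20.60 dBi

20.60 dBi


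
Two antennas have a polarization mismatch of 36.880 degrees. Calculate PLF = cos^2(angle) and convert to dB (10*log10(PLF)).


PLF_linear = cos^2(36.880 deg) = 0.6398307
PLF_dB = 10 * log10(0.6398307) = -1.939 dB

-1.939 dB


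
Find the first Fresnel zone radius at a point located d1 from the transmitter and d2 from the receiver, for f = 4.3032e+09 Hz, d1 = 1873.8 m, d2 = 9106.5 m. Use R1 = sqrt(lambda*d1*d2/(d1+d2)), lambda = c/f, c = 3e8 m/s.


lambda = c / f = 3.0000e+08 / 4.3032e+09 = 0.06971556 m
R1 = sqrt(0.06971556 * 1873.8 * 9106.5 / (1873.8 + 9106.5)) = 10.41 m

10.41 m


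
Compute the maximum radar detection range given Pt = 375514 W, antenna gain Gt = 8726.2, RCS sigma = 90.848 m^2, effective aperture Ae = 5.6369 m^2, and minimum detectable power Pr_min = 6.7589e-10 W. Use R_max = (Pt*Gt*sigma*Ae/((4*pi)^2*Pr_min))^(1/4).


R^4 = 375514*8726.2*90.848*5.6369 / ((4*pi)^2 * 6.7589e-10) = 1.572213e+19
R_max = 1.572213e+19^0.25 = 62969 m

62969 m


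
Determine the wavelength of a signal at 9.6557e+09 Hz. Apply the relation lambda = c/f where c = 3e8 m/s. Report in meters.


lambda = c / f = 3.0000e+08 / 9.6557e+09 = 0.03107 m

0.03107 m


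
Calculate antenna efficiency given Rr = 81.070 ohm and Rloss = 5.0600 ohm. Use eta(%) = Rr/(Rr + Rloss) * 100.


eta = 81.070 / (81.070 + 5.0600) * 100 = 94.13%

94.13%


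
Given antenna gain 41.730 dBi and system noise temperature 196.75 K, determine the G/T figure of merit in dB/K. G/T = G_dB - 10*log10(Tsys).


G/T = 41.730 - 10*log10(196.75) = 41.730 - 22.93915 = 18.79 dB/K

18.79 dB/K


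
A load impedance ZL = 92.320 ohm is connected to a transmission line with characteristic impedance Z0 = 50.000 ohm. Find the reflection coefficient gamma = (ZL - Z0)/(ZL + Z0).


gamma = (92.320 - 50.000) / (92.320 + 50.000) = 0.2974

0.2974


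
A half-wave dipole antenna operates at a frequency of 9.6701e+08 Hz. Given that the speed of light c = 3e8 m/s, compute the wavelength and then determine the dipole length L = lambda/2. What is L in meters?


lambda = c / f = 3.0000e+08 / 9.6701e+08 = 0.3102346 m
L = lambda / 2 = 0.3102346 / 2 = 0.1551 m

0.1551 m


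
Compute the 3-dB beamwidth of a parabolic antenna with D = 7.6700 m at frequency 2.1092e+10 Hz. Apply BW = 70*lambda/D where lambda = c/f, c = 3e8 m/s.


lambda = c / f = 3.0000e+08 / 2.1092e+10 = 0.01422340 m
BW = 70 * 0.01422340 / 7.6700 = 0.1298 deg

0.1298 deg


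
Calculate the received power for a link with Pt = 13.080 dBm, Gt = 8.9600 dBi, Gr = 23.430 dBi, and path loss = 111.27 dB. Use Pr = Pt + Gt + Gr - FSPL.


Pr = 13.080 + 8.9600 + 23.430 - 111.27 = -65.80 dBm

-65.80 dBm


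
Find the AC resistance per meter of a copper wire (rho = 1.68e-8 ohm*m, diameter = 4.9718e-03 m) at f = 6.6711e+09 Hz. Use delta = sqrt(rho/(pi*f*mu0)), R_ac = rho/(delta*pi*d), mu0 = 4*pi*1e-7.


delta = sqrt(1.68e-8 / (pi * 6.6711e+09 * 4*pi*1e-7)) = 7.986860e-07 m
R_ac = 1.68e-8 / (7.986860e-07 * pi * 4.9718e-03) = 1.347 ohm/m

1.347 ohm/m


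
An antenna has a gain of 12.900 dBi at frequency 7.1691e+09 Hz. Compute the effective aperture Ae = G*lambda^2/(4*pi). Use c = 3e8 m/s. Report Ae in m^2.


lambda = c / f = 3.0000e+08 / 7.1691e+09 = 0.04184626 m
G_linear = 10^(12.900/10) = 19.49845
Ae = G_linear * lambda^2 / (4*pi) = 19.49845 * 0.04184626^2 / (4*pi) = 2.717e-03 m^2

2.717e-03 m^2


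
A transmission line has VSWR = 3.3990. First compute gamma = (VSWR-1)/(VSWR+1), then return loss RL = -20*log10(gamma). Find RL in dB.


gamma = (3.3990 - 1) / (3.3990 + 1) = 0.5453512
RL = -20 * log10(0.5453512) = 5.266 dB

5.266 dB


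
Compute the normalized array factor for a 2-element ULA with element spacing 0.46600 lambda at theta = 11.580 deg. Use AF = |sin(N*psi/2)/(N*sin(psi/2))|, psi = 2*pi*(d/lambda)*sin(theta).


psi = 2*pi*0.46600*sin(11.580 deg) = 0.5877478 rad
AF = |sin(2*0.5877478/2) / (2*sin(0.5877478/2))| = 0.9571

0.9571


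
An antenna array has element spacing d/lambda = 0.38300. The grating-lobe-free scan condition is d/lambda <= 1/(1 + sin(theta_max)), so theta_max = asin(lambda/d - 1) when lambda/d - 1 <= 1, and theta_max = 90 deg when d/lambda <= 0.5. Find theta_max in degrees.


lambda/d - 1 = 1/0.38300 - 1 = 1.610966 >= 1
d/lambda <= 0.5, so the array can scan to endfire without grating lobes: theta_max = 90 deg

90 deg


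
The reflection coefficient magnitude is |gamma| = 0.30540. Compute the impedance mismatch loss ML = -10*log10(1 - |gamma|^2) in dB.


ML = -10 * log10(1 - 0.30540^2) = -10 * log10(0.90673084) = 0.4252 dB

0.4252 dB


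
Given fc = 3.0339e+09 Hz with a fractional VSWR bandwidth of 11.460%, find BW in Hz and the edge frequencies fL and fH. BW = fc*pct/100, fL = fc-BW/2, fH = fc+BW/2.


BW = 3.0339e+09 * 11.460/100 = 3.476849e+08 Hz
fL = 3.0339e+09 - 3.476849e+08/2 = 2.860e+09 Hz
fH = 3.0339e+09 + 3.476849e+08/2 = 3.208e+09 Hz

BW=3.477e+08 Hz, fL=2.860e+09 Hz, fH=3.208e+09 Hz


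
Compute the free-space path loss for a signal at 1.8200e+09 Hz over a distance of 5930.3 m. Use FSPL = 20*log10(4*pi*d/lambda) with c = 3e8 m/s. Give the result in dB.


lambda = c / f = 3.0000e+08 / 1.8200e+09 = 0.1648352 m
FSPL = 20 * log10(4*pi*5930.3/0.1648352) = 113.1 dB

113.1 dB


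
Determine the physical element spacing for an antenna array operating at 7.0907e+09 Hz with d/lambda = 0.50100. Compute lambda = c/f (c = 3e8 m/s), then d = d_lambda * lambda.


lambda = c / f = 3.0000e+08 / 7.0907e+09 = 0.04230894 m
d = 0.50100 * 0.04230894 = 0.02120 m

0.02120 m


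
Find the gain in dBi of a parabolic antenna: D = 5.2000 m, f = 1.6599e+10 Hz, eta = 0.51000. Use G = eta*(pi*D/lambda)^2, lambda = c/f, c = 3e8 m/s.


lambda = c / f = 3.0000e+08 / 1.6599e+10 = 0.01807338 m
G_linear = 0.51000 * (pi * 5.2000 / 0.01807338)^2 = 416675.4
G_dBi = 10 * log10(416675.4) = 56.20 dBi

56.20 dBi


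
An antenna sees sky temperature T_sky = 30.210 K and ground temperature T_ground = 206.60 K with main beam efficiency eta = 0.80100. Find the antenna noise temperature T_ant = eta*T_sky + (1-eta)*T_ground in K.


T_ant = 0.80100 * 30.210 + (1 - 0.80100) * 206.60 = 65.31 K

65.31 K


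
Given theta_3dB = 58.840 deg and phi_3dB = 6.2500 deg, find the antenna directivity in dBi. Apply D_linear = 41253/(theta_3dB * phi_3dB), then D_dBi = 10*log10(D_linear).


D_linear = 41253 / (58.840 * 6.2500) = 112.1768
D_dBi = 10 * log10(112.1768) = 20.50 dBi

20.50 dBi


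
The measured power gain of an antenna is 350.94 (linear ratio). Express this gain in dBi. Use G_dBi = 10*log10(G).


G_dBi = 10 * log10(350.94) = 25.45 dBi

25.45 dBi


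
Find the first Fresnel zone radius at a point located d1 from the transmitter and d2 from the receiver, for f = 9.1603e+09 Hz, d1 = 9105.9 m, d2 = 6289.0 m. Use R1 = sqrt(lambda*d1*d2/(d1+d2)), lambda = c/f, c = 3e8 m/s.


lambda = c / f = 3.0000e+08 / 9.1603e+09 = 0.03275002 m
R1 = sqrt(0.03275002 * 9105.9 * 6289.0 / (9105.9 + 6289.0)) = 11.04 m

11.04 m


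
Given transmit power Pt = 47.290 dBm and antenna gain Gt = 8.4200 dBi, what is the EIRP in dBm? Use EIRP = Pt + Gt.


EIRP = Pt + Gt = 47.290 + 8.4200 = 55.71 dBm

55.71 dBm


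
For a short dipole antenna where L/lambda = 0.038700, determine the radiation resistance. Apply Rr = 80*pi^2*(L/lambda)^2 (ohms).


Rr = 80 * pi^2 * (0.038700)^2 = 80 * 9.869604 * 1.497690e-03 = 1.183 ohm

1.183 ohm


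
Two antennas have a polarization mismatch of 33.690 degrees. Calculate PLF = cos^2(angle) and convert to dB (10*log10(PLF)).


PLF_linear = cos^2(33.690 deg) = 0.6923088
PLF_dB = 10 * log10(0.6923088) = -1.597 dB

-1.597 dB


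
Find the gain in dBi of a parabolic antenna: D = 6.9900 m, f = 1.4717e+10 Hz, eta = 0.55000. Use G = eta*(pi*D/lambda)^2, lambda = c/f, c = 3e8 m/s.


lambda = c / f = 3.0000e+08 / 1.4717e+10 = 0.02038459 m
G_linear = 0.55000 * (pi * 6.9900 / 0.02038459)^2 = 638282.3
G_dBi = 10 * log10(638282.3) = 58.05 dBi

58.05 dBi


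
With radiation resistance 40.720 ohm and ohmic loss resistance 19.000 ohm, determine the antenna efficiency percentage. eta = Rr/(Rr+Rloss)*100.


eta = 40.720 / (40.720 + 19.000) * 100 = 68.18%

68.18%


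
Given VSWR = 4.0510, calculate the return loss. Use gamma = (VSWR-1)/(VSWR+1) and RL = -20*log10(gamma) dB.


gamma = (4.0510 - 1) / (4.0510 + 1) = 0.6040388
RL = -20 * log10(0.6040388) = 4.379 dB

4.379 dB


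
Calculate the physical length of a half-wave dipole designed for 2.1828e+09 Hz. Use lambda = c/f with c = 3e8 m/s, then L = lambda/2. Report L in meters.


lambda = c / f = 3.0000e+08 / 2.1828e+09 = 0.1374382 m
L = lambda / 2 = 0.1374382 / 2 = 0.06872 m

0.06872 m


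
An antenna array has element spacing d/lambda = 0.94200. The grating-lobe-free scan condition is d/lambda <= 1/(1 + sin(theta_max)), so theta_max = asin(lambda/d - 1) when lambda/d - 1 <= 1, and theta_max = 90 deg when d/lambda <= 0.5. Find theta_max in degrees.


lambda/d - 1 = 1/0.94200 - 1 = 0.06157113
theta_max = asin(0.06157113) = 3.530 deg

3.530 deg


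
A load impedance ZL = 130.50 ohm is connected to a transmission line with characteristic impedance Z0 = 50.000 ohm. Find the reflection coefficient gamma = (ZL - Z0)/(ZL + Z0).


gamma = (130.50 - 50.000) / (130.50 + 50.000) = 0.4460

0.4460


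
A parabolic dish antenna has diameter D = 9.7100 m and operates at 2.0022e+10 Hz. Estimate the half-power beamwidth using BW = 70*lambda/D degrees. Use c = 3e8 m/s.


lambda = c / f = 3.0000e+08 / 2.0022e+10 = 0.01498352 m
BW = 70 * 0.01498352 / 9.7100 = 0.1080 deg

0.1080 deg


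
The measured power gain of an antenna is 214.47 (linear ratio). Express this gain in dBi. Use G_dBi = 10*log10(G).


G_dBi = 10 * log10(214.47) = 23.31 dBi

23.31 dBi


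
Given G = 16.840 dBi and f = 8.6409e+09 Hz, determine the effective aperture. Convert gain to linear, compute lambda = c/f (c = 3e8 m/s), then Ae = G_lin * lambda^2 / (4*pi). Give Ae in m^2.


lambda = c / f = 3.0000e+08 / 8.6409e+09 = 0.03471861 m
G_linear = 10^(16.840/10) = 48.30588
Ae = G_linear * lambda^2 / (4*pi) = 48.30588 * 0.03471861^2 / (4*pi) = 4.634e-03 m^2

4.634e-03 m^2


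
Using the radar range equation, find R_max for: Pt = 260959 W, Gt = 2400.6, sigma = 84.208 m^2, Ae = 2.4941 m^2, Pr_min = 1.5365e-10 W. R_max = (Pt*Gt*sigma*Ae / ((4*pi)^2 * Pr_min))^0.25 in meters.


R^4 = 260959*2400.6*84.208*2.4941 / ((4*pi)^2 * 1.5365e-10) = 5.422593e+18
R_max = 5.422593e+18^0.25 = 48256 m

48256 m


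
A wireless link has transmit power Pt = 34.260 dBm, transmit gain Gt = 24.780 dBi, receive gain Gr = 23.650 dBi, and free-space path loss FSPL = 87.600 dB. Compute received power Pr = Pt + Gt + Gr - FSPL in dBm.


Pr = 34.260 + 24.780 + 23.650 - 87.600 = -4.91 dBm

-4.91 dBm


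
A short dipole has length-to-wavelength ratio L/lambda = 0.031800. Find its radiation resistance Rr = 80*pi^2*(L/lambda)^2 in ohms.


Rr = 80 * pi^2 * (0.031800)^2 = 80 * 9.869604 * 1.011240e-03 = 0.7984 ohm

0.7984 ohm


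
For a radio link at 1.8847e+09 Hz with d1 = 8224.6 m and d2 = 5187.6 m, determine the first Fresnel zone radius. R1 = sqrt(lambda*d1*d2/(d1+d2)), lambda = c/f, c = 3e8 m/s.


lambda = c / f = 3.0000e+08 / 1.8847e+09 = 0.1591765 m
R1 = sqrt(0.1591765 * 8224.6 * 5187.6 / (8224.6 + 5187.6)) = 22.50 m

22.50 m


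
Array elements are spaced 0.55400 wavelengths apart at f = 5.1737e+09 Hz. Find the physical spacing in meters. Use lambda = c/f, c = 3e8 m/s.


lambda = c / f = 3.0000e+08 / 5.1737e+09 = 0.05798558 m
d = 0.55400 * 0.05798558 = 0.03212 m

0.03212 m


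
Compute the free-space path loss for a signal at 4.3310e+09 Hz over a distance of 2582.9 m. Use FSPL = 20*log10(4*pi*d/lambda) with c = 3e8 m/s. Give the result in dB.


lambda = c / f = 3.0000e+08 / 4.3310e+09 = 0.06926807 m
FSPL = 20 * log10(4*pi*2582.9/0.06926807) = 113.4 dB

113.4 dB


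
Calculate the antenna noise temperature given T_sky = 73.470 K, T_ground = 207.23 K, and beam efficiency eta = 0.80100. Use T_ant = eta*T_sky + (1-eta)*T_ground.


T_ant = 0.80100 * 73.470 + (1 - 0.80100) * 207.23 = 100.1 K

100.1 K


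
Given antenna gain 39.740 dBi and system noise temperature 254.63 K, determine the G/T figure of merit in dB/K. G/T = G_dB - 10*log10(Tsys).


G/T = 39.740 - 10*log10(254.63) = 39.740 - 24.05910 = 15.68 dB/K

15.68 dB/K


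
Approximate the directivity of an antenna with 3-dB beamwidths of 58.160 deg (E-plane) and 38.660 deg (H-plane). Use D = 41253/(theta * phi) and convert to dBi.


D_linear = 41253 / (58.160 * 38.660) = 18.34718
D_dBi = 10 * log10(18.34718) = 12.64 dBi

12.64 dBi


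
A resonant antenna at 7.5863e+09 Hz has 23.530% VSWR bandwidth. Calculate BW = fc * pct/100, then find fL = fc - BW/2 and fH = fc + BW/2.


BW = 7.5863e+09 * 23.530/100 = 1.785056e+09 Hz
fL = 7.5863e+09 - 1.785056e+09/2 = 6.694e+09 Hz
fH = 7.5863e+09 + 1.785056e+09/2 = 8.479e+09 Hz

BW=1.785e+09 Hz, fL=6.694e+09 Hz, fH=8.479e+09 Hz


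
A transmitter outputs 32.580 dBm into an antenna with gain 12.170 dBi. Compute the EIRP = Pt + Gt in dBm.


EIRP = Pt + Gt = 32.580 + 12.170 = 44.75 dBm

44.75 dBm


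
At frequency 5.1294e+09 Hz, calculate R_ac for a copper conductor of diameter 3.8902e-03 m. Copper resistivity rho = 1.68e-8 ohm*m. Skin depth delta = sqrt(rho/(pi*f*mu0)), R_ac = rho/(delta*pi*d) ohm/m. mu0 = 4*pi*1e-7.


delta = sqrt(1.68e-8 / (pi * 5.1294e+09 * 4*pi*1e-7)) = 9.108387e-07 m
R_ac = 1.68e-8 / (9.108387e-07 * pi * 3.8902e-03) = 1.509 ohm/m

1.509 ohm/m


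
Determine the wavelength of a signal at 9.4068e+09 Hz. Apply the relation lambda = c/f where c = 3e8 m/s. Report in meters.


lambda = c / f = 3.0000e+08 / 9.4068e+09 = 0.03189 m

0.03189 m


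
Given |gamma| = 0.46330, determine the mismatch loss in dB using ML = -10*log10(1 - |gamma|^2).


ML = -10 * log10(1 - 0.46330^2) = -10 * log10(0.78535311) = 1.049 dB

1.049 dB


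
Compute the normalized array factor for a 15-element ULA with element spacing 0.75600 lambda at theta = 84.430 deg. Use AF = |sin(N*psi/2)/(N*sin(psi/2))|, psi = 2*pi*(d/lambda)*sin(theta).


psi = 2*pi*0.75600*sin(84.430 deg) = 4.727660 rad
AF = |sin(15*4.727660/2) / (15*sin(4.727660/2))| = 0.07442

0.07442


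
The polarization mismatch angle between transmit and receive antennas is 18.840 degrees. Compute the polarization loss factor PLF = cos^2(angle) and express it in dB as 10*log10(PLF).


PLF_linear = cos^2(18.840 deg) = 0.8957185
PLF_dB = 10 * log10(0.8957185) = -0.4783 dB

-0.4783 dB


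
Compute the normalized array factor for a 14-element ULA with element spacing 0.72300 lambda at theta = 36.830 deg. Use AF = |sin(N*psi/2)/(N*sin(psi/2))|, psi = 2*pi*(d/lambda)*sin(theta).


psi = 2*pi*0.72300*sin(36.830 deg) = 2.723114 rad
AF = |sin(14*2.723114/2) / (14*sin(2.723114/2))| = 0.01538

0.01538


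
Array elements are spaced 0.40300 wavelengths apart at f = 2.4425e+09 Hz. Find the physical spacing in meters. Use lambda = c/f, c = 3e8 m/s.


lambda = c / f = 3.0000e+08 / 2.4425e+09 = 0.1228250 m
d = 0.40300 * 0.1228250 = 0.04950 m

0.04950 m


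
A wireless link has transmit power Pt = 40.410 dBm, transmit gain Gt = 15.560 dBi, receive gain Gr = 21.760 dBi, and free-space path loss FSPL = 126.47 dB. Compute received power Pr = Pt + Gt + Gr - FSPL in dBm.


Pr = 40.410 + 15.560 + 21.760 - 126.47 = -48.74 dBm

-48.74 dBm


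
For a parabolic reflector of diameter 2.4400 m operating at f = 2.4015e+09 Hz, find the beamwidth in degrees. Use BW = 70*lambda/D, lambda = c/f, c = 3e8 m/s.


lambda = c / f = 3.0000e+08 / 2.4015e+09 = 0.1249219 m
BW = 70 * 0.1249219 / 2.4400 = 3.584 deg

3.584 deg


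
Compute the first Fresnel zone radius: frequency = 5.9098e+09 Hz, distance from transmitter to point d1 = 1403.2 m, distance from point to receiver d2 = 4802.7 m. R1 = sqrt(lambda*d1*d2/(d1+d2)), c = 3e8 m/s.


lambda = c / f = 3.0000e+08 / 5.9098e+09 = 0.05076314 m
R1 = sqrt(0.05076314 * 1403.2 * 4802.7 / (1403.2 + 4802.7)) = 7.425 m

7.425 m


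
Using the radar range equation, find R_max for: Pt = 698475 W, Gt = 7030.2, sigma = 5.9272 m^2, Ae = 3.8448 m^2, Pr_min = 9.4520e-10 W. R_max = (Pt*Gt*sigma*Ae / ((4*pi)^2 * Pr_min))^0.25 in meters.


R^4 = 698475*7030.2*5.9272*3.8448 / ((4*pi)^2 * 9.4520e-10) = 7.497189e+17
R_max = 7.497189e+17^0.25 = 29426 m

29426 m


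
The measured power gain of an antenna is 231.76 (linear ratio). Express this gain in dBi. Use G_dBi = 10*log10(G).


G_dBi = 10 * log10(231.76) = 23.65 dBi

23.65 dBi


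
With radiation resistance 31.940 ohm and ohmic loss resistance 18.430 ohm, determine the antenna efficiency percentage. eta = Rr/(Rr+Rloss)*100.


eta = 31.940 / (31.940 + 18.430) * 100 = 63.41%

63.41%


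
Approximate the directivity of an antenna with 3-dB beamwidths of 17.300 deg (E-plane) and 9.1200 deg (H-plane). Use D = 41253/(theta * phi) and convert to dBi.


D_linear = 41253 / (17.300 * 9.1200) = 261.4656
D_dBi = 10 * log10(261.4656) = 24.17 dBi

24.17 dBi


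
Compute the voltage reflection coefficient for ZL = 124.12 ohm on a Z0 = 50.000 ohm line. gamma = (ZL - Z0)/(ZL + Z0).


gamma = (124.12 - 50.000) / (124.12 + 50.000) = 0.4257

0.4257


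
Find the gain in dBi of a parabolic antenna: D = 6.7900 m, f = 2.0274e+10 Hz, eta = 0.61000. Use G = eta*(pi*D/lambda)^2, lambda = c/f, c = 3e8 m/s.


lambda = c / f = 3.0000e+08 / 2.0274e+10 = 0.01479728 m
G_linear = 0.61000 * (pi * 6.7900 / 0.01479728)^2 = 1.267667e+06
G_dBi = 10 * log10(1.267667e+06) = 61.03 dBi

61.03 dBi


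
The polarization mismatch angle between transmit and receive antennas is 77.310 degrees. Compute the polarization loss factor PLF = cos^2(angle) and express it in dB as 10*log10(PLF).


PLF_linear = cos^2(77.310 deg) = 0.04825752
PLF_dB = 10 * log10(0.04825752) = -13.16 dB

-13.16 dB


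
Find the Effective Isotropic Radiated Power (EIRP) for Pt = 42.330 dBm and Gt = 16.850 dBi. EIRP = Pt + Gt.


EIRP = Pt + Gt = 42.330 + 16.850 = 59.18 dBm

59.18 dBm


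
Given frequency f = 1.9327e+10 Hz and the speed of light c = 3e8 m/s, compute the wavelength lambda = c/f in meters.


lambda = c / f = 3.0000e+08 / 1.9327e+10 = 0.01552 m

0.01552 m


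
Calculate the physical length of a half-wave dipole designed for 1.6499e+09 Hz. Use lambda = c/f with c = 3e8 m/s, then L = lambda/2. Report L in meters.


lambda = c / f = 3.0000e+08 / 1.6499e+09 = 0.1818292 m
L = lambda / 2 = 0.1818292 / 2 = 0.09091 m

0.09091 m


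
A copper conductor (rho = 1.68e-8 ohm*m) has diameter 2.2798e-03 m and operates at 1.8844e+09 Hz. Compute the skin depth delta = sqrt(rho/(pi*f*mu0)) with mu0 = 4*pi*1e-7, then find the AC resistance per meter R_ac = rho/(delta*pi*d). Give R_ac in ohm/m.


delta = sqrt(1.68e-8 / (pi * 1.8844e+09 * 4*pi*1e-7)) = 1.502755e-06 m
R_ac = 1.68e-8 / (1.502755e-06 * pi * 2.2798e-03) = 1.561 ohm/m

1.561 ohm/m


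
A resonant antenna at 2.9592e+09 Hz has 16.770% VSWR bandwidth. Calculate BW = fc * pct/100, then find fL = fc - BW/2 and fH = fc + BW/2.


BW = 2.9592e+09 * 16.770/100 = 4.962578e+08 Hz
fL = 2.9592e+09 - 4.962578e+08/2 = 2.711e+09 Hz
fH = 2.9592e+09 + 4.962578e+08/2 = 3.207e+09 Hz

BW=4.963e+08 Hz, fL=2.711e+09 Hz, fH=3.207e+09 Hz


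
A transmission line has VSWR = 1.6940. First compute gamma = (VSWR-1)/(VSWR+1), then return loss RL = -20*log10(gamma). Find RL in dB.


gamma = (1.6940 - 1) / (1.6940 + 1) = 0.2576095
RL = -20 * log10(0.2576095) = 11.78 dB

11.78 dB


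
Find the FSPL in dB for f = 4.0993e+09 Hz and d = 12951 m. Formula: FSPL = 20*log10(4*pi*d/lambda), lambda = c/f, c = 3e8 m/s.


lambda = c / f = 3.0000e+08 / 4.0993e+09 = 0.07318323 m
FSPL = 20 * log10(4*pi*12951/0.07318323) = 126.9 dB

126.9 dB


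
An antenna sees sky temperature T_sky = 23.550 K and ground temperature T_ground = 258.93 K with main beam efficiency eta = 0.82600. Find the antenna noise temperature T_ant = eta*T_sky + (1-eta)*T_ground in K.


T_ant = 0.82600 * 23.550 + (1 - 0.82600) * 258.93 = 64.51 K

64.51 K


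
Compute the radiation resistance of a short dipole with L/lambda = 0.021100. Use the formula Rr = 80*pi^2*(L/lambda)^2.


Rr = 80 * pi^2 * (0.021100)^2 = 80 * 9.869604 * 4.452100e-04 = 0.3515 ohm

0.3515 ohm


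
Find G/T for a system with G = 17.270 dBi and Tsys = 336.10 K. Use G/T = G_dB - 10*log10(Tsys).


G/T = 17.270 - 10*log10(336.10) = 17.270 - 25.26469 = -7.995 dB/K

-7.995 dB/K


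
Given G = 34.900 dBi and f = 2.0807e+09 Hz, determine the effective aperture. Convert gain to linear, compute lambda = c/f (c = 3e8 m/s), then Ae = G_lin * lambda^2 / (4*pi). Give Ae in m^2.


lambda = c / f = 3.0000e+08 / 2.0807e+09 = 0.1441822 m
G_linear = 10^(34.900/10) = 3090.295
Ae = G_linear * lambda^2 / (4*pi) = 3090.295 * 0.1441822^2 / (4*pi) = 5.112 m^2

5.112 m^2


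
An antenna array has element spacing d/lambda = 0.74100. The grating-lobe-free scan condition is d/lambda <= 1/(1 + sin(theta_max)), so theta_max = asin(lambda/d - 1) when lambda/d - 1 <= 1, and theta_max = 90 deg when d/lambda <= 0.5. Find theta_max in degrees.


lambda/d - 1 = 1/0.74100 - 1 = 0.3495277
theta_max = asin(0.3495277) = 20.46 deg

20.46 deg


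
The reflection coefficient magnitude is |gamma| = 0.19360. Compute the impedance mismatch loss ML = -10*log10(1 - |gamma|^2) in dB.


ML = -10 * log10(1 - 0.19360^2) = -10 * log10(0.96251904) = 0.1659 dB

0.1659 dB


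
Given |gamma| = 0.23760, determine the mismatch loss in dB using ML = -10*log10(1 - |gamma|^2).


ML = -10 * log10(1 - 0.23760^2) = -10 * log10(0.94354624) = 0.2524 dB

0.2524 dB


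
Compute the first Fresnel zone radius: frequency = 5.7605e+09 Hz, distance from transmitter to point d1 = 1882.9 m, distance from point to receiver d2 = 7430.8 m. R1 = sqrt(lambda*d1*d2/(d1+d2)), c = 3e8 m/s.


lambda = c / f = 3.0000e+08 / 5.7605e+09 = 0.05207881 m
R1 = sqrt(0.05207881 * 1882.9 * 7430.8 / (1882.9 + 7430.8)) = 8.845 m

8.845 m


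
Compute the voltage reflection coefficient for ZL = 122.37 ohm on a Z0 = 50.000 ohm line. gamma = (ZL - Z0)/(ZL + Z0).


gamma = (122.37 - 50.000) / (122.37 + 50.000) = 0.4199

0.4199


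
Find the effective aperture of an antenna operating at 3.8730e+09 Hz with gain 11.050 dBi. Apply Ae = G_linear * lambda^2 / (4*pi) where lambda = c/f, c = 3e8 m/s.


lambda = c / f = 3.0000e+08 / 3.8730e+09 = 0.07745933 m
G_linear = 10^(11.050/10) = 12.73503
Ae = G_linear * lambda^2 / (4*pi) = 12.73503 * 0.07745933^2 / (4*pi) = 6.080e-03 m^2

6.080e-03 m^2


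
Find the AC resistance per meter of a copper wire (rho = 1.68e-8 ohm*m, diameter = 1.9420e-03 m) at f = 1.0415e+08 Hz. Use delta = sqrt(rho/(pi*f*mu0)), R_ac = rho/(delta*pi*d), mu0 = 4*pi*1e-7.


delta = sqrt(1.68e-8 / (pi * 1.0415e+08 * 4*pi*1e-7)) = 6.392123e-06 m
R_ac = 1.68e-8 / (6.392123e-06 * pi * 1.9420e-03) = 0.4308 ohm/m

0.4308 ohm/m


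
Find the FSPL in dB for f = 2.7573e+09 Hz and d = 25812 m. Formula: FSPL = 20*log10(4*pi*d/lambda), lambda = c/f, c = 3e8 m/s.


lambda = c / f = 3.0000e+08 / 2.7573e+09 = 0.1088021 m
FSPL = 20 * log10(4*pi*25812/0.1088021) = 129.5 dB

129.5 dB


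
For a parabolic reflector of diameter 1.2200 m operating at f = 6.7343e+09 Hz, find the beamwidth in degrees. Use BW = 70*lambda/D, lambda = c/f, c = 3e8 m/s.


lambda = c / f = 3.0000e+08 / 6.7343e+09 = 0.04454806 m
BW = 70 * 0.04454806 / 1.2200 = 2.556 deg

2.556 deg


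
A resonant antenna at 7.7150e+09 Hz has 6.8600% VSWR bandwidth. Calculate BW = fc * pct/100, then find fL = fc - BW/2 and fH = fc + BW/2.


BW = 7.7150e+09 * 6.8600/100 = 5.292490e+08 Hz
fL = 7.7150e+09 - 5.292490e+08/2 = 7.450e+09 Hz
fH = 7.7150e+09 + 5.292490e+08/2 = 7.980e+09 Hz

BW=5.292e+08 Hz, fL=7.450e+09 Hz, fH=7.980e+09 Hz


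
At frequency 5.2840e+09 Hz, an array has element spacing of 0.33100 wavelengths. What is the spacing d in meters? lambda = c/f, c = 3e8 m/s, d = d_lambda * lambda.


lambda = c / f = 3.0000e+08 / 5.2840e+09 = 0.05677517 m
d = 0.33100 * 0.05677517 = 0.01879 m

0.01879 m


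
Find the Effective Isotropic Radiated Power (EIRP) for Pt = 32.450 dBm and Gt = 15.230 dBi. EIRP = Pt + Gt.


EIRP = Pt + Gt = 32.450 + 15.230 = 47.68 dBm

47.68 dBm


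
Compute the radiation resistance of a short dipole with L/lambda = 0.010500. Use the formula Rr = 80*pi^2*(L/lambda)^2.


Rr = 80 * pi^2 * (0.010500)^2 = 80 * 9.869604 * 1.102500e-04 = 0.08705 ohm

0.08705 ohm


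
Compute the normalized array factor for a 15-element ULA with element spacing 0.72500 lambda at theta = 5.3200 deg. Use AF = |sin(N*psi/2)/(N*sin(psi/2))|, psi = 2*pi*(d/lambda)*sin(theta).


psi = 2*pi*0.72500*sin(5.3200 deg) = 0.4223599 rad
AF = |sin(15*0.4223599/2) / (15*sin(0.4223599/2))| = 8.302e-03

8.302e-03


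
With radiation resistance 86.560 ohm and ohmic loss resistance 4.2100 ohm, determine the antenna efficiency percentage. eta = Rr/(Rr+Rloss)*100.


eta = 86.560 / (86.560 + 4.2100) * 100 = 95.36%

95.36%


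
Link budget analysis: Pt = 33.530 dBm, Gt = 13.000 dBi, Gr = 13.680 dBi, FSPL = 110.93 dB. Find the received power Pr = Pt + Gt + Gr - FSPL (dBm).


Pr = 33.530 + 13.000 + 13.680 - 110.93 = -50.72 dBm

-50.72 dBm


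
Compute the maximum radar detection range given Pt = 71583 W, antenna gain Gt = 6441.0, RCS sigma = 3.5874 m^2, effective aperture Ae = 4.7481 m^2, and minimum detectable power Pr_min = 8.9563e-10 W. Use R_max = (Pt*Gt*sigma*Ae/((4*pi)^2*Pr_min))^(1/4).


R^4 = 71583*6441.0*3.5874*4.7481 / ((4*pi)^2 * 8.9563e-10) = 5.552832e+16
R_max = 5.552832e+16^0.25 = 15351 m

15351 m


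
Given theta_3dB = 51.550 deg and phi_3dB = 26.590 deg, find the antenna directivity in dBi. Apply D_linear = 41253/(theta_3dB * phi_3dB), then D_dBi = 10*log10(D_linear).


D_linear = 41253 / (51.550 * 26.590) = 30.09598
D_dBi = 10 * log10(30.09598) = 14.79 dBi

14.79 dBi


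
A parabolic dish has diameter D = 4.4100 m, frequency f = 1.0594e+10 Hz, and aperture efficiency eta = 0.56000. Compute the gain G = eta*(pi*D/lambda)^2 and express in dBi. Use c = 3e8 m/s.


lambda = c / f = 3.0000e+08 / 1.0594e+10 = 0.02831792 m
G_linear = 0.56000 * (pi * 4.4100 / 0.02831792)^2 = 134042.4
G_dBi = 10 * log10(134042.4) = 51.27 dBi

51.27 dBi


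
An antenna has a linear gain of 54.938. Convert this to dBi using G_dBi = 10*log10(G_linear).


G_dBi = 10 * log10(54.938) = 17.40 dBi

17.40 dBi


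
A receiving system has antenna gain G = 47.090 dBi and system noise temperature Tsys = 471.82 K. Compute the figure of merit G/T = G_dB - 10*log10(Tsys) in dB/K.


G/T = 47.090 - 10*log10(471.82) = 47.090 - 26.73776 = 20.35 dB/K

20.35 dB/K


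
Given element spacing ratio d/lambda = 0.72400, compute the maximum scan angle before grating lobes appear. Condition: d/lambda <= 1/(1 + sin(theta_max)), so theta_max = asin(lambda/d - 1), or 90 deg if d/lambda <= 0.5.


lambda/d - 1 = 1/0.72400 - 1 = 0.3812155
theta_max = asin(0.3812155) = 22.41 deg

22.41 deg
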